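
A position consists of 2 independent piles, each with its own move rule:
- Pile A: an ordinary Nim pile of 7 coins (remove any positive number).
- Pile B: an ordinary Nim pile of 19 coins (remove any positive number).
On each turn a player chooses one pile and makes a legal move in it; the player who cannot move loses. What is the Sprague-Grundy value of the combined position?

20

Pile A is a plain Nim pile of size 7, so its Grundy value is 7.
Pile B is a plain Nim pile of size 19, so its Grundy value is 19.
By the Sprague-Grundy theorem, the Grundy value of a sum of independent games is the XOR of the component values.
Combined value = 7 ⊕ 19 = 20.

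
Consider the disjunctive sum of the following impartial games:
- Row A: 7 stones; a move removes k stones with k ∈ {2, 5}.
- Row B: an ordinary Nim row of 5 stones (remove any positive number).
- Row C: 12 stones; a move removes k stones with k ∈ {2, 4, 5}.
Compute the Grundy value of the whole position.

For row A, compute g(0), g(1), … with moves {2, 5}:
k:     0  1  2  3  4  5  6  7
g(k):  0  0  1  1  0  2  1  0
So g(7) = 0.
Row B is a plain Nim row of size 5, so its Grundy value is 5.
For row C, compute g(0), g(1), … with moves {2, 4, 5}:
k:     0  1  2  3  4  5  6  7  8  9 10 11 12
g(k):  0  0  1  1  2  2  3  0  0  1  1  2  2
So g(12) = 2.
By the Sprague-Grundy theorem, the Grundy value of a sum of independent games is the XOR of the component values.
Combined value = 0 ⊕ 5 ⊕ 2 = 7.

7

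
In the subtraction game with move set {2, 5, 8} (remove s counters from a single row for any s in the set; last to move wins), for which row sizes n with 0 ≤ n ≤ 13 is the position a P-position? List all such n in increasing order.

Grundy values for subtraction set {2, 5, 8}:
g(0) = mex{} = 0
g(1) = mex{} = 0
g(2) = mex{0} = 1
g(3) = mex{0} = 1
g(4) = mex{1} = 0
g(5) = mex{0,1} = 2
g(6) = mex{0} = 1
g(7) = mex{1,2} = 0
g(8) = mex{0,1} = 2
g(9) = mex{0} = 1
g(10) = mex{1,2} = 0
g(11) = mex{1} = 0
g(12) = mex{0} = 1
g(13) = mex{0,2} = 1
The P-positions (g = 0) in 0..13 are 0, 1, 4, 7, 10, 11.

0, 1, 4, 7, 10, 11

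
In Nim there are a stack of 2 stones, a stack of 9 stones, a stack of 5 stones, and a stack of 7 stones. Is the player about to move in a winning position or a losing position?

Winning position

Compute the nim-sum pairwise:
2 ^ 9 = 11
11 ^ 5 = 14
14 ^ 7 = 9
The nim-sum is 9 ≠ 0, so this is an N-position: the player to move can win.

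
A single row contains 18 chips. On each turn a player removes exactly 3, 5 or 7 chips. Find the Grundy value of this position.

2

Build the Grundy sequence with g(k) = mex{g(k−s) : s ∈ {3, 5, 7}, s ≤ k}:
k:     0  1  2  3  4  5  6  7  8  9 10 11 12 13 14 15 16 17 18
g(k):  0  0  0  1  1  1  2  2  2  3  0  0  0  1  1  1  2  2  2
So g(18) = 2.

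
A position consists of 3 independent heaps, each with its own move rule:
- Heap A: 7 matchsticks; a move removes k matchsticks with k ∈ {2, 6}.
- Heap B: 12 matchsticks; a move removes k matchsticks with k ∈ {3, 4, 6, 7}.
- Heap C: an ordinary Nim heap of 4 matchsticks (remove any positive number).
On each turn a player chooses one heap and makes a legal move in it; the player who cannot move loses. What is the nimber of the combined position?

5

For heap A, compute g(0), g(1), … with moves {2, 6}:
k:     0  1  2  3  4  5  6  7
g(k):  0  0  1  1  0  0  1  1
So g(7) = 1.
Grundy values for heap B (subtraction set {3, 4, 6, 7}):
k:     0  1  2  3  4  5  6  7  8  9 10 11 12
g(k):  0  0  0  1  1  1  2  2  2  3  0  0  0
So g(12) = 0.
Heap C is a plain Nim heap of size 4, so its Grundy value is 4.
The value of a disjunctive sum is the nim-sum of the parts.
Combined value = 1 XOR 0 XOR 4 = 5.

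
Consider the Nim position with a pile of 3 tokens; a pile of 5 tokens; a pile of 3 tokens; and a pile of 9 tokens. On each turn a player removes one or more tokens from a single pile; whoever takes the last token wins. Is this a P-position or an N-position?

N-position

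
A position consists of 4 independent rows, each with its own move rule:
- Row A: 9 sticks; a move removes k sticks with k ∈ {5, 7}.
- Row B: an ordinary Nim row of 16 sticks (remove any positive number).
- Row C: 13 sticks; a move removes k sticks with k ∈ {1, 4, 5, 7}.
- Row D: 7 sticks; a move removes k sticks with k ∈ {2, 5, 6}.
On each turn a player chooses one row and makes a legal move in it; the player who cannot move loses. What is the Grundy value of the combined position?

Build the Grundy sequence for row A with g(k) = mex{g(k−s) : s ∈ {5, 7}, s ≤ k}:
g(0) = mex{} = 0
g(1) = mex{} = 0
g(2) = mex{} = 0
g(3) = mex{} = 0
g(4) = mex{} = 0
g(5) = mex{0} = 1
g(6) = mex{0} = 1
g(7) = mex{0} = 1
g(8) = mex{0} = 1
g(9) = mex{0} = 1
So g(9) = 1.
Row B is a plain Nim row of size 16, so its Grundy value is 16.
Build the Grundy sequence for row C with g(k) = mex{g(k−s) : s ∈ {1, 4, 5, 7}, s ≤ k}:
k:     0  1  2  3  4  5  6  7  8  9 10 11 12 13
g(k):  0  1  0  1  2  3  2  3  0  1  0  1  2  3
So g(13) = 3.
Build the Grundy sequence for row D with g(k) = mex{g(k−s) : s ∈ {2, 5, 6}, s ≤ k}:
k:     0  1  2  3  4  5  6  7
g(k):  0  0  1  1  0  2  1  3
So g(7) = 3.
By the Sprague-Grundy theorem, the Grundy value of a sum of independent games is the XOR of the component values.
Combined value = 1 XOR 16 XOR 3 XOR 3 = 17.

17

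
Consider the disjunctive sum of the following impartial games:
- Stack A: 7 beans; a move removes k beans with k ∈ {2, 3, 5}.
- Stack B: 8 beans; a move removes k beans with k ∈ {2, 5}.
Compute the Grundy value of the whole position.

0

For stack A, compute g(0), g(1), … with moves {2, 3, 5}:
k:     0  1  2  3  4  5  6  7
g(k):  0  0  1  1  2  2  3  0
So g(7) = 0.
Build the Grundy sequence for stack B with g(k) = mex{g(k−s) : s ∈ {2, 5}, s ≤ k}:
k:     0  1  2  3  4  5  6  7  8
g(k):  0  0  1  1  0  2  1  0  0
So g(8) = 0.
By the Sprague-Grundy theorem, the Grundy value of a sum of independent games is the XOR of the component values.
Combined value = 0 XOR 0 = 0.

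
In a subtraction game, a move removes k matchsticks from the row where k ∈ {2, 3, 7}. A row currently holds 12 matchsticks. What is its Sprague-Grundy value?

1

Compute g(0), g(1), … for moves {2, 3, 7}:
g(0) = mex{} = 0
g(1) = mex{} = 0
g(2) = mex{0} = 1
g(3) = mex{0} = 1
g(4) = mex{0,1} = 2
g(5) = mex{1} = 0
g(6) = mex{1,2} = 0
g(7) = mex{0,2} = 1
g(8) = mex{0} = 1
g(9) = mex{0,1} = 2
g(10) = mex{1} = 0
g(11) = mex{1,2} = 0
g(12) = mex{0,2} = 1
So g(12) = 1.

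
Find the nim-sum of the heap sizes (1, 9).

Write each in binary and XOR column by column:
  0001  (1)
  1001  (9)
  ----
  1000  (8)

8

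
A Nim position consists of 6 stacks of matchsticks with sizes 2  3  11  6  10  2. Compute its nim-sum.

4

Write each in binary and XOR column by column:
  0010  (2)
  0011  (3)
  1011  (11)
  0110  (6)
  1010  (10)
  0010  (2)
  ----
  0100  (4)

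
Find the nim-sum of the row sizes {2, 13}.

Write each in binary and XOR column by column:
  0010  (2)
  1101  (13)
  ----
  1111  (15)

15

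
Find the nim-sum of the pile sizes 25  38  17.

46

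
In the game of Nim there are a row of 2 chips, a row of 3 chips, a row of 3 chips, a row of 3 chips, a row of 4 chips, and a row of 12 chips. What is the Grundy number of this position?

9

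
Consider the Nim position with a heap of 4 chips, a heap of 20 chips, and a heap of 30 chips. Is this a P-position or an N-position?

N-position

Nim-sum: 4 XOR 20 XOR 30 = 14.
The nim-sum is 14 ≠ 0, so this is an N-position: the player to move can win.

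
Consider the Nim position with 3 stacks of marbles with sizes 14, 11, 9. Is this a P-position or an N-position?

Write each in binary and XOR column by column:
  1110  (14)
  1011  (11)
  1001  (9)
  ----
  1100  (12)
The nim-sum is 12 ≠ 0, so this is an N-position: the player to move can win.

N-position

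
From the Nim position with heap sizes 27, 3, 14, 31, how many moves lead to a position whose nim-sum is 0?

In binary:
  11011  (27)
  00011  (3)
  01110  (14)
  11111  (31)
  -----
  01001  (9)
The overall nim-sum is X = 9. A heap of size p has a winning move iff p XOR X < p (reduce it to p XOR X).
  27: 27 XOR 9 = 18 < 27 — winning move (to 18).
  3: 3 XOR 9 = 10 ≥ 3 — no move.
  14: 14 XOR 9 = 7 < 14 — winning move (to 7).
  31: 31 XOR 9 = 22 < 31 — winning move (to 22).
That gives 3 winning moves.

3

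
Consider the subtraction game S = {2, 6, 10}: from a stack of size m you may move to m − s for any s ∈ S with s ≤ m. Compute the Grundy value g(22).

1

Compute g(0), g(1), … for moves {2, 6, 10}:
k:     0  1  2  3  4  5  6  7  8  9 10 11 12 13 14 15 16 17 18 19 20 21 22
g(k):  0  0  1  1  0  0  1  1  0  0  1  1  0  0  1  1  0  0  1  1  0  0  1
So g(22) = 1.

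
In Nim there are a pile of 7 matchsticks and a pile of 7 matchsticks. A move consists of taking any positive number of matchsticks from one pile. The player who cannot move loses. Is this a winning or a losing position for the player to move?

Losing position

Nim-sum: 7 ^ 7 = 0.
The nim-sum is 0, so this is a P-position: the player to move is in a losing position under optimal play.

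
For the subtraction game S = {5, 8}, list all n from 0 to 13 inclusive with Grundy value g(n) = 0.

0, 1, 2, 3, 4, 13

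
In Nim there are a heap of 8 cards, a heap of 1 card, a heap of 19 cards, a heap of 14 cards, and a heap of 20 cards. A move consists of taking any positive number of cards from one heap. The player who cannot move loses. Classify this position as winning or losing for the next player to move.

Losing position

Nim-sum: 8 XOR 1 XOR 19 XOR 14 XOR 20 = 0.
The nim-sum is 0, so this is a P-position: the player to move is in a losing position under optimal play.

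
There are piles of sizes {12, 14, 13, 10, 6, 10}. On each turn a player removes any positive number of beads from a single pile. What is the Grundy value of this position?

9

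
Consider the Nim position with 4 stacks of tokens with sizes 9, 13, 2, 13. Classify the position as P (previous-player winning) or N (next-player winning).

N-position

Compute the nim-sum pairwise:
9 ^ 13 = 4
4 ^ 2 = 6
6 ^ 13 = 11
The nim-sum is 11 ≠ 0, so this is an N-position: the player to move can win.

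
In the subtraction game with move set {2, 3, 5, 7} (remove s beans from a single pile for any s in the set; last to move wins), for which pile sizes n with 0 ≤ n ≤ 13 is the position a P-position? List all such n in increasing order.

0, 1, 9, 10

Compute g(0), g(1), … for moves {2, 3, 5, 7}:
k:     0  1  2  3  4  5  6  7  8  9 10 11 12 13
g(k):  0  0  1  1  2  2  3  3  4  0  0  1  1  2
The P-positions (g = 0) in 0..13 are 0, 1, 9, 10.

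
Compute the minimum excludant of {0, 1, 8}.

2

The values 0, 1 are all present; 2 is the first non-negative integer missing from the set.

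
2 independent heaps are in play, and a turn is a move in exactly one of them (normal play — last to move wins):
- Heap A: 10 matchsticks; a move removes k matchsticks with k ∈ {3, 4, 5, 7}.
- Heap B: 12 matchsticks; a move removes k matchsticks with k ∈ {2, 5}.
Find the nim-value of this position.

2

Build the Grundy sequence for heap A with g(k) = mex{g(k−s) : s ∈ {3, 4, 5, 7}, s ≤ k}:
k:     0  1  2  3  4  5  6  7  8  9 10
g(k):  0  0  0  1  1  1  2  2  2  3  0
So g(10) = 0.
Grundy values for heap B (subtraction set {2, 5}):
g(0) = mex{} = 0
g(1) = mex{} = 0
g(2) = mex{0} = 1
g(3) = mex{0} = 1
g(4) = mex{1} = 0
g(5) = mex{0,1} = 2
g(6) = mex{0} = 1
g(7) = mex{1,2} = 0
g(8) = mex{1} = 0
g(9) = mex{0} = 1
g(10) = mex{0,2} = 1
g(11) = mex{1} = 0
g(12) = mex{0,1} = 2
So g(12) = 2.
By the Sprague-Grundy theorem, the Grundy value of a sum of independent games is the XOR of the component values.
Combined value = 0 XOR 2 = 2.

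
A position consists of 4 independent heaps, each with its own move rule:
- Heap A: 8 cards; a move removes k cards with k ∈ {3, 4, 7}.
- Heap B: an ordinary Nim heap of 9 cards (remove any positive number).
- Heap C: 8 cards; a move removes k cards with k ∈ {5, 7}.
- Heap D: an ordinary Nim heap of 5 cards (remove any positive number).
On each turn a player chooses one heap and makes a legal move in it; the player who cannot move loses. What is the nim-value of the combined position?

15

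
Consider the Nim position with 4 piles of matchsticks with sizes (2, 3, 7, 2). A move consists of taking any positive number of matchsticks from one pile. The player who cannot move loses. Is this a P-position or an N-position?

N-position

Nim-sum: 2 XOR 3 XOR 7 XOR 2 = 4.
The nim-sum is 4 ≠ 0, so this is an N-position: the player to move can win.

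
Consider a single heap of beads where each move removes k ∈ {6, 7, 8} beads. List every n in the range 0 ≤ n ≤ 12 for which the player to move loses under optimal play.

Grundy values for subtraction set {6, 7, 8}:
g(0) = mex{} = 0
g(1) = mex{} = 0
g(2) = mex{} = 0
g(3) = mex{} = 0
g(4) = mex{} = 0
g(5) = mex{} = 0
g(6) = mex{0} = 1
g(7) = mex{0} = 1
g(8) = mex{0} = 1
g(9) = mex{0} = 1
g(10) = mex{0} = 1
g(11) = mex{0} = 1
g(12) = mex{0,1} = 2
The P-positions (g = 0) in 0..12 are 0, 1, 2, 3, 4, 5.

0, 1, 2, 3, 4, 5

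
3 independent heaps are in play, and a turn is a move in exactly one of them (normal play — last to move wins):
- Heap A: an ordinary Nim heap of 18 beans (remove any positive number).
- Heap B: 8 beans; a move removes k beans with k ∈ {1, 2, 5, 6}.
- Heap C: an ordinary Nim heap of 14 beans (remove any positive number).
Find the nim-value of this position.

Heap A is a plain Nim heap of size 18, so its Grundy value is 18.
Build the Grundy sequence for heap B with g(k) = mex{g(k−s) : s ∈ {1, 2, 5, 6}, s ≤ k}:
k:     0  1  2  3  4  5  6  7  8
g(k):  0  1  2  0  1  2  3  0  1
So g(8) = 1.
Heap C is a plain Nim heap of size 14, so its Grundy value is 14.
By the Sprague-Grundy theorem, the Grundy value of a sum of independent games is the XOR of the component values.
Combined value = 18 XOR 1 XOR 14 = 29.

29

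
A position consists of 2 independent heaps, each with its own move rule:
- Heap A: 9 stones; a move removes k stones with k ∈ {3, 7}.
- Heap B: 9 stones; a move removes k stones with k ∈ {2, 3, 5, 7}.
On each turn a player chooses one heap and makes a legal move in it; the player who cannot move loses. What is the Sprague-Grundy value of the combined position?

1

Grundy values for heap A (subtraction set {3, 7}):
g(0) = mex{} = 0
g(1) = mex{} = 0
g(2) = mex{} = 0
g(3) = mex{0} = 1
g(4) = mex{0} = 1
g(5) = mex{0} = 1
g(6) = mex{1} = 0
g(7) = mex{0,1} = 2
g(8) = mex{0,1} = 2
g(9) = mex{0} = 1
So g(9) = 1.
For heap B, compute g(0), g(1), … with moves {2, 3, 5, 7}:
k:     0  1  2  3  4  5  6  7  8  9
g(k):  0  0  1  1  2  2  3  3  4  0
So g(9) = 0.
The value of a disjunctive sum is the nim-sum of the parts.
Combined value = 1 XOR 0 = 1.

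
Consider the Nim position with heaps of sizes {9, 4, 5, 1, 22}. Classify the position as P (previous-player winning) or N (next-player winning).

N-position

Nim-sum: 9 XOR 4 XOR 5 XOR 1 XOR 22 = 31.
The nim-sum is 31 ≠ 0, so this is an N-position: the player to move can win.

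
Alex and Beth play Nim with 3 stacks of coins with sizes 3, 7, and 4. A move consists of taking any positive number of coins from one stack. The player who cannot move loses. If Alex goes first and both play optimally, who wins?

Compute the nim-sum pairwise:
3 XOR 7 = 4
4 XOR 4 = 0
The nim-sum is 0, so this is a P-position: the player to move is in a losing position under optimal play; Alex is about to move from it and so loses — Beth wins.

Beth wins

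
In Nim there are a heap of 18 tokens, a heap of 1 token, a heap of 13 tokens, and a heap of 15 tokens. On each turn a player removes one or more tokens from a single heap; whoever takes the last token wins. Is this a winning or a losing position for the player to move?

Winning position

Write each in binary and XOR column by column:
  10010  (18)
  00001  (1)
  01101  (13)
  01111  (15)
  -----
  10001  (17)
The nim-sum is 17 ≠ 0, so this is an N-position: the player to move can win.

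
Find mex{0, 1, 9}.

2

The values 0, 1 are all present; 2 is the first non-negative integer missing from the set.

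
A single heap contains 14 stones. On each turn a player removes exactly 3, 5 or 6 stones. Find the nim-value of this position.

1

Grundy values for subtraction set {3, 5, 6}:
k:     0  1  2  3  4  5  6  7  8  9 10 11 12 13 14
g(k):  0  0  0  1  1  1  2  2  2  0  0  0  1  1  1
So g(14) = 1.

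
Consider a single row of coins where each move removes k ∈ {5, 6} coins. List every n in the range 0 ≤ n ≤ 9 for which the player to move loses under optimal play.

0, 1, 2, 3, 4

Build the Grundy sequence with g(k) = mex{g(k−s) : s ∈ {5, 6}, s ≤ k}:
g(0) = mex{} = 0
g(1) = mex{} = 0
g(2) = mex{} = 0
g(3) = mex{} = 0
g(4) = mex{} = 0
g(5) = mex{0} = 1
g(6) = mex{0} = 1
g(7) = mex{0} = 1
g(8) = mex{0} = 1
g(9) = mex{0} = 1
The P-positions (g = 0) in 0..9 are 0, 1, 2, 3, 4.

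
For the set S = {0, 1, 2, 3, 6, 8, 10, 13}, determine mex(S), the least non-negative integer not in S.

The values 0, 1, 2, 3 are all present; 4 is the first non-negative integer missing from the set.

4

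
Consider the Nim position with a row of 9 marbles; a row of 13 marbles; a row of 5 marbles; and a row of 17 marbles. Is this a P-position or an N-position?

Nim-sum: 9 ^ 13 ^ 5 ^ 17 = 16.
The nim-sum is 16 ≠ 0, so this is an N-position: the player to move can win.

N-position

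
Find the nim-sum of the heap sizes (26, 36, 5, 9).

50

Write each in binary and XOR column by column:
  011010  (26)
  100100  (36)
  000101  (5)
  001001  (9)
  ------
  110010  (50)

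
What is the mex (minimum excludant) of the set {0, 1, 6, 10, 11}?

The values 0, 1 are all present; 2 is the first non-negative integer missing from the set.

2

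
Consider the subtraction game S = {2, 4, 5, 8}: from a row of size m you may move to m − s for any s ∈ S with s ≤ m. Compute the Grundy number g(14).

Grundy values for subtraction set {2, 4, 5, 8}:
k:     0  1  2  3  4  5  6  7  8  9 10 11 12 13 14
g(k):  0  0  1  1  2  2  3  0  4  1  0  2  1  0  2
So g(14) = 2.

2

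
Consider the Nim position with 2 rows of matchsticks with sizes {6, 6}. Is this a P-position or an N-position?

P-position

Bitwise XOR of the heap sizes:
  110  (6)
  110  (6)
  ---
  000  (0)
The nim-sum is 0, so this is a P-position: the player to move is in a losing position under optimal play.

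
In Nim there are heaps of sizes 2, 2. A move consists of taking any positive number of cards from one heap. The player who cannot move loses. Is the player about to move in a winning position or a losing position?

Losing position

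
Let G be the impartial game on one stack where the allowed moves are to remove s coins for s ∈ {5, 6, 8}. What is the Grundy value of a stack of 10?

2

Build the Grundy sequence with g(k) = mex{g(k−s) : s ∈ {5, 6, 8}, s ≤ k}:
g(0) = mex{} = 0
g(1) = mex{} = 0
g(2) = mex{} = 0
g(3) = mex{} = 0
g(4) = mex{} = 0
g(5) = mex{0} = 1
g(6) = mex{0} = 1
g(7) = mex{0} = 1
g(8) = mex{0} = 1
g(9) = mex{0} = 1
g(10) = mex{0,1} = 2
So g(10) = 2.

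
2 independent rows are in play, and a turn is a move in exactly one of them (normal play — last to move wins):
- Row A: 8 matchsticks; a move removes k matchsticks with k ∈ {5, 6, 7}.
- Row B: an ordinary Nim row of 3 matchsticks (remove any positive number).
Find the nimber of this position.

2

Build the Grundy sequence for row A with g(k) = mex{g(k−s) : s ∈ {5, 6, 7}, s ≤ k}:
k:     0  1  2  3  4  5  6  7  8
g(k):  0  0  0  0  0  1  1  1  1
So g(8) = 1.
Row B is a plain Nim row of size 3, so its Grundy value is 3.
By the Sprague-Grundy theorem, the Grundy value of a sum of independent games is the XOR of the component values.
Combined value = 1 XOR 3 = 2.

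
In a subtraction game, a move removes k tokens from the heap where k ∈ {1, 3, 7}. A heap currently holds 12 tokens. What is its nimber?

0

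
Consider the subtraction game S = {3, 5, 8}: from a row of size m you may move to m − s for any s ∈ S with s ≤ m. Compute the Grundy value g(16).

Compute g(0), g(1), … for moves {3, 5, 8}:
k:     0  1  2  3  4  5  6  7  8  9 10 11 12 13 14 15 16
g(k):  0  0  0  1  1  1  2  2  2  3  3  0  0  0  1  1  1
So g(16) = 1.

1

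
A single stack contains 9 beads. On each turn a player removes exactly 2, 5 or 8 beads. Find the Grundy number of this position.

Grundy values for subtraction set {2, 5, 8}:
g(0) = mex{} = 0
g(1) = mex{} = 0
g(2) = mex{0} = 1
g(3) = mex{0} = 1
g(4) = mex{1} = 0
g(5) = mex{0,1} = 2
g(6) = mex{0} = 1
g(7) = mex{1,2} = 0
g(8) = mex{0,1} = 2
g(9) = mex{0} = 1
So g(9) = 1.

1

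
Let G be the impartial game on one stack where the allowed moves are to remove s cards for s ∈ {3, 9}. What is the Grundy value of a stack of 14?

0

Build the Grundy sequence with g(k) = mex{g(k−s) : s ∈ {3, 9}, s ≤ k}:
g(0) = mex{} = 0
g(1) = mex{} = 0
g(2) = mex{} = 0
g(3) = mex{0} = 1
g(4) = mex{0} = 1
g(5) = mex{0} = 1
g(6) = mex{1} = 0
g(7) = mex{1} = 0
g(8) = mex{1} = 0
g(9) = mex{0} = 1
g(10) = mex{0} = 1
g(11) = mex{0} = 1
g(12) = mex{1} = 0
g(13) = mex{1} = 0
g(14) = mex{1} = 0
So g(14) = 0.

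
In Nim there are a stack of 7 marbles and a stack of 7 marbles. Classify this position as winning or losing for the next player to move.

Write each in binary and XOR column by column:
  111  (7)
  111  (7)
  ---
  000  (0)
The nim-sum is 0, so this is a P-position: the player to move is in a losing position under optimal play.

Losing position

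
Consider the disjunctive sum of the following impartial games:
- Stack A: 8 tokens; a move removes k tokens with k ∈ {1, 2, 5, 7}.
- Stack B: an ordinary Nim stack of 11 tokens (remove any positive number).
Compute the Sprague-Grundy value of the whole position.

For stack A, compute g(0), g(1), … with moves {1, 2, 5, 7}:
g(0) = mex{} = 0
g(1) = mex{0} = 1
g(2) = mex{0,1} = 2
g(3) = mex{1,2} = 0
g(4) = mex{0,2} = 1
g(5) = mex{0,1} = 2
g(6) = mex{1,2} = 0
g(7) = mex{0,2} = 1
g(8) = mex{0,1} = 2
So g(8) = 2.
Stack B is a plain Nim stack of size 11, so its Grundy value is 11.
The value of a disjunctive sum is the nim-sum of the parts.
Combined value = 2 XOR 11 = 9.

9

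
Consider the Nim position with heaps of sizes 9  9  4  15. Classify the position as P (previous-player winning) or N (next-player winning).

Nim-sum: 9 ⊕ 9 ⊕ 4 ⊕ 15 = 11.
The nim-sum is 11 ≠ 0, so this is an N-position: the player to move can win.

N-position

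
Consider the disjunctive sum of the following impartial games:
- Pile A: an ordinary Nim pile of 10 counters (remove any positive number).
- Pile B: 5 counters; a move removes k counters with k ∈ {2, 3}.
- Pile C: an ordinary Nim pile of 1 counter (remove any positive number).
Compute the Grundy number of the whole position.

Pile A is a plain Nim pile of size 10, so its Grundy value is 10.
For pile B, compute g(0), g(1), … with moves {2, 3}:
g(0) = mex{} = 0
g(1) = mex{} = 0
g(2) = mex{0} = 1
g(3) = mex{0} = 1
g(4) = mex{0,1} = 2
g(5) = mex{1} = 0
So g(5) = 0.
Pile C is a plain Nim pile of size 1, so its Grundy value is 1.
By the Sprague-Grundy theorem, the Grundy value of a sum of independent games is the XOR of the component values.
Combined value = 10 XOR 0 XOR 1 = 11.

11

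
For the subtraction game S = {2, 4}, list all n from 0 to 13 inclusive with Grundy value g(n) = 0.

0, 1, 6, 7, 12, 13

Build the Grundy sequence with g(k) = mex{g(k−s) : s ∈ {2, 4}, s ≤ k}:
g(0) = mex{} = 0
g(1) = mex{} = 0
g(2) = mex{0} = 1
g(3) = mex{0} = 1
g(4) = mex{0,1} = 2
g(5) = mex{0,1} = 2
g(6) = mex{1,2} = 0
g(7) = mex{1,2} = 0
g(8) = mex{0,2} = 1
g(9) = mex{0,2} = 1
g(10) = mex{0,1} = 2
g(11) = mex{0,1} = 2
g(12) = mex{1,2} = 0
g(13) = mex{1,2} = 0
The P-positions (g = 0) in 0..13 are 0, 1, 6, 7, 12, 13.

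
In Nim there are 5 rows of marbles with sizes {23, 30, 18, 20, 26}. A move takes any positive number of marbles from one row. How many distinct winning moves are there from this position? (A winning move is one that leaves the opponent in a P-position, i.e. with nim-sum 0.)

5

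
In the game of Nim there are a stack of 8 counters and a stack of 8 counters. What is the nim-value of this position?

0

In binary:
  1000  (8)
  1000  (8)
  ----
  0000  (0)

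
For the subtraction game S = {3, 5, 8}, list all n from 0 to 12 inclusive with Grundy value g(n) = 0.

Build the Grundy sequence with g(k) = mex{g(k−s) : s ∈ {3, 5, 8}, s ≤ k}:
k:     0  1  2  3  4  5  6  7  8  9 10 11 12
g(k):  0  0  0  1  1  1  2  2  2  3  3  0  0
The P-positions (g = 0) in 0..12 are 0, 1, 2, 11, 12.

0, 1, 2, 11, 12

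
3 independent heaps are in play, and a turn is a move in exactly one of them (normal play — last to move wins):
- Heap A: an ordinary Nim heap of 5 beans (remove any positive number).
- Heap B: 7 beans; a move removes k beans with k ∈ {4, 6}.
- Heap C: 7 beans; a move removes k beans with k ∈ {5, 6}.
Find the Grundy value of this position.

5

Heap A is a plain Nim heap of size 5, so its Grundy value is 5.
Grundy values for heap B (subtraction set {4, 6}):
g(0) = mex{} = 0
g(1) = mex{} = 0
g(2) = mex{} = 0
g(3) = mex{} = 0
g(4) = mex{0} = 1
g(5) = mex{0} = 1
g(6) = mex{0} = 1
g(7) = mex{0} = 1
So g(7) = 1.
Grundy values for heap C (subtraction set {5, 6}):
g(0) = mex{} = 0
g(1) = mex{} = 0
g(2) = mex{} = 0
g(3) = mex{} = 0
g(4) = mex{} = 0
g(5) = mex{0} = 1
g(6) = mex{0} = 1
g(7) = mex{0} = 1
So g(7) = 1.
By the Sprague-Grundy theorem, the Grundy value of a sum of independent games is the XOR of the component values.
Combined value = 5 ⊕ 1 ⊕ 1 = 5.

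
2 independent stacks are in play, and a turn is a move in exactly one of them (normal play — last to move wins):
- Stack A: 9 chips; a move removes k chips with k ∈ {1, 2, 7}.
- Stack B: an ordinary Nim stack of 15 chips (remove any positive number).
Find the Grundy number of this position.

Grundy values for stack A (subtraction set {1, 2, 7}):
k:     0  1  2  3  4  5  6  7  8  9
g(k):  0  1  2  0  1  2  0  1  2  0
So g(9) = 0.
Stack B is a plain Nim stack of size 15, so its Grundy value is 15.
The value of a disjunctive sum is the nim-sum of the parts.
Combined value = 0 ⊕ 15 = 15.

15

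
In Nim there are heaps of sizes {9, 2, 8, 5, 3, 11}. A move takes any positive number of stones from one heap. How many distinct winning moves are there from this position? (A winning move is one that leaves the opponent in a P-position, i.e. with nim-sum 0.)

Nim-sum: 9 ^ 2 ^ 8 ^ 5 ^ 3 ^ 11 = 14.
The overall nim-sum is X = 14. A heap of size p has a winning move iff p XOR X < p (reduce it to p XOR X).
  9: 9 XOR 14 = 7 < 9 — winning move (to 7).
  2: 2 XOR 14 = 12 ≥ 2 — no move.
  8: 8 XOR 14 = 6 < 8 — winning move (to 6).
  5: 5 XOR 14 = 11 ≥ 5 — no move.
  3: 3 XOR 14 = 13 ≥ 3 — no move.
  11: 11 XOR 14 = 5 < 11 — winning move (to 5).
That gives 3 winning moves.

3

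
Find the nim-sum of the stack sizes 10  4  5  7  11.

Nim-sum: 10 ^ 4 ^ 5 ^ 7 ^ 11 = 7.

7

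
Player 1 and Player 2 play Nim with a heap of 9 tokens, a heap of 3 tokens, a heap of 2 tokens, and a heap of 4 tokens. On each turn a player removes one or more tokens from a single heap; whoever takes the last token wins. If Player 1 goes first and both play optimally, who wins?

Player 1 wins

Compute the nim-sum pairwise:
9 ⊕ 3 = 10
10 ⊕ 2 = 8
8 ⊕ 4 = 12
The nim-sum is 12 ≠ 0, so this is an N-position: the player to move can win; Player 1 has a winning move.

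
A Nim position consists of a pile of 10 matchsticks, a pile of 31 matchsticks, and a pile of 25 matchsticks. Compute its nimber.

Bitwise XOR of the heap sizes:
  01010  (10)
  11111  (31)
  11001  (25)
  -----
  01100  (12)

12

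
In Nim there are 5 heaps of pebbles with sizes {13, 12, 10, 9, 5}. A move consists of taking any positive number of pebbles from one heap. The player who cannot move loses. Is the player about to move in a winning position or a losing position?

Winning position

Compute the nim-sum pairwise:
13 ^ 12 = 1
1 ^ 10 = 11
11 ^ 9 = 2
2 ^ 5 = 7
The nim-sum is 7 ≠ 0, so this is an N-position: the player to move can win.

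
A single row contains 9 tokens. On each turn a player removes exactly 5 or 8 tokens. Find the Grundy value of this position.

Grundy values for subtraction set {5, 8}:
g(0) = mex{} = 0
g(1) = mex{} = 0
g(2) = mex{} = 0
g(3) = mex{} = 0
g(4) = mex{} = 0
g(5) = mex{0} = 1
g(6) = mex{0} = 1
g(7) = mex{0} = 1
g(8) = mex{0} = 1
g(9) = mex{0} = 1
So g(9) = 1.

1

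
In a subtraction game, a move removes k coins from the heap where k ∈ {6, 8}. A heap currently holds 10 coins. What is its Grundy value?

1

Build the Grundy sequence with g(k) = mex{g(k−s) : s ∈ {6, 8}, s ≤ k}:
g(0) = mex{} = 0
g(1) = mex{} = 0
g(2) = mex{} = 0
g(3) = mex{} = 0
g(4) = mex{} = 0
g(5) = mex{} = 0
g(6) = mex{0} = 1
g(7) = mex{0} = 1
g(8) = mex{0} = 1
g(9) = mex{0} = 1
g(10) = mex{0} = 1
So g(10) = 1.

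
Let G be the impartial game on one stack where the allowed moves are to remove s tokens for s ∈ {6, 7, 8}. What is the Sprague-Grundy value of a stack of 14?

0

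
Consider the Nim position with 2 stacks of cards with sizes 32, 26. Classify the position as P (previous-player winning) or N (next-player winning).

Write each in binary and XOR column by column:
  100000  (32)
  011010  (26)
  ------
  111010  (58)
The nim-sum is 58 ≠ 0, so this is an N-position: the player to move can win.

N-position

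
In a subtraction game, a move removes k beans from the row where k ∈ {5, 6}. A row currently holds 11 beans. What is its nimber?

Grundy values for subtraction set {5, 6}:
g(0) = mex{} = 0
g(1) = mex{} = 0
g(2) = mex{} = 0
g(3) = mex{} = 0
g(4) = mex{} = 0
g(5) = mex{0} = 1
g(6) = mex{0} = 1
g(7) = mex{0} = 1
g(8) = mex{0} = 1
g(9) = mex{0} = 1
g(10) = mex{0,1} = 2
g(11) = mex{1} = 0
So g(11) = 0.

0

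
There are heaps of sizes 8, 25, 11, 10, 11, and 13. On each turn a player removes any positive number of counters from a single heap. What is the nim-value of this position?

22

Nim-sum: 8 ⊕ 25 ⊕ 11 ⊕ 10 ⊕ 11 ⊕ 13 = 22.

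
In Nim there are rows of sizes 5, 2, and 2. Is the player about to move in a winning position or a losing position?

Winning position

Bitwise XOR of the heap sizes:
  101  (5)
  010  (2)
  010  (2)
  ---
  101  (5)
The nim-sum is 5 ≠ 0, so this is an N-position: the player to move can win.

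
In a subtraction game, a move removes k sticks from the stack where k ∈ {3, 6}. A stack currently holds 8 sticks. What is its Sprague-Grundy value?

2

Grundy values for subtraction set {3, 6}:
k:     0  1  2  3  4  5  6  7  8
g(k):  0  0  0  1  1  1  2  2  2
So g(8) = 2.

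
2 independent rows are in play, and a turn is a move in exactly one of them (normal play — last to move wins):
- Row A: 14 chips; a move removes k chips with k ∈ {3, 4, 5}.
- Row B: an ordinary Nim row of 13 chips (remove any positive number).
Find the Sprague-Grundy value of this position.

15

Build the Grundy sequence for row A with g(k) = mex{g(k−s) : s ∈ {3, 4, 5}, s ≤ k}:
g(0) = mex{} = 0
g(1) = mex{} = 0
g(2) = mex{} = 0
g(3) = mex{0} = 1
g(4) = mex{0} = 1
g(5) = mex{0} = 1
g(6) = mex{0,1} = 2
g(7) = mex{0,1} = 2
g(8) = mex{1} = 0
g(9) = mex{1,2} = 0
g(10) = mex{1,2} = 0
g(11) = mex{0,2} = 1
g(12) = mex{0,2} = 1
g(13) = mex{0} = 1
g(14) = mex{0,1} = 2
So g(14) = 2.
Row B is a plain Nim row of size 13, so its Grundy value is 13.
By the Sprague-Grundy theorem, the Grundy value of a sum of independent games is the XOR of the component values.
Combined value = 2 XOR 13 = 15.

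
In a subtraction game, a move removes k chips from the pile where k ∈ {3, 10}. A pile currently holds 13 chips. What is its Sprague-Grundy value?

Build the Grundy sequence with g(k) = mex{g(k−s) : s ∈ {3, 10}, s ≤ k}:
k:     0  1  2  3  4  5  6  7  8  9 10 11 12 13
g(k):  0  0  0  1  1  1  0  0  0  1  1  1  2  0
So g(13) = 0.

0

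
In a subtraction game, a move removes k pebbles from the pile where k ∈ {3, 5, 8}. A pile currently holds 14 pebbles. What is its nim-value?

1

Build the Grundy sequence with g(k) = mex{g(k−s) : s ∈ {3, 5, 8}, s ≤ k}:
g(0) = mex{} = 0
g(1) = mex{} = 0
g(2) = mex{} = 0
g(3) = mex{0} = 1
g(4) = mex{0} = 1
g(5) = mex{0} = 1
g(6) = mex{0,1} = 2
g(7) = mex{0,1} = 2
g(8) = mex{0,1} = 2
g(9) = mex{0,1,2} = 3
g(10) = mex{0,1,2} = 3
g(11) = mex{1,2} = 0
g(12) = mex{1,2,3} = 0
g(13) = mex{1,2,3} = 0
g(14) = mex{0,2,3} = 1
So g(14) = 1.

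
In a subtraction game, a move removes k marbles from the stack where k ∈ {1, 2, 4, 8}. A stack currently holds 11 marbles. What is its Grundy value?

Compute g(0), g(1), … for moves {1, 2, 4, 8}:
k:     0  1  2  3  4  5  6  7  8  9 10 11
g(k):  0  1  2  0  1  2  0  1  2  0  1  2
So g(11) = 2.

2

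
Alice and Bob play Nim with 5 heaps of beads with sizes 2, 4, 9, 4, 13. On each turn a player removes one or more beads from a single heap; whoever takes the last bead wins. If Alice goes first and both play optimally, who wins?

Alice wins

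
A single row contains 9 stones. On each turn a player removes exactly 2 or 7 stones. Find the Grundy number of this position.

0

Compute g(0), g(1), … for moves {2, 7}:
g(0) = mex{} = 0
g(1) = mex{} = 0
g(2) = mex{0} = 1
g(3) = mex{0} = 1
g(4) = mex{1} = 0
g(5) = mex{1} = 0
g(6) = mex{0} = 1
g(7) = mex{0} = 1
g(8) = mex{0,1} = 2
g(9) = mex{1} = 0
So g(9) = 0.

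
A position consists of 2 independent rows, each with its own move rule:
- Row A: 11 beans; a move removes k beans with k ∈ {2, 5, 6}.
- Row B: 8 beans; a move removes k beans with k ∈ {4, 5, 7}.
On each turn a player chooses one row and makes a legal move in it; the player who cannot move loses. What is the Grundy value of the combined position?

For row A, compute g(0), g(1), … with moves {2, 5, 6}:
k:     0  1  2  3  4  5  6  7  8  9 10 11
g(k):  0  0  1  1  0  2  1  3  0  2  1  0
So g(11) = 0.
For row B, compute g(0), g(1), … with moves {4, 5, 7}:
k:     0  1  2  3  4  5  6  7  8
g(k):  0  0  0  0  1  1  1  1  2
So g(8) = 2.
By the Sprague-Grundy theorem, the Grundy value of a sum of independent games is the XOR of the component values.
Combined value = 0 XOR 2 = 2.

2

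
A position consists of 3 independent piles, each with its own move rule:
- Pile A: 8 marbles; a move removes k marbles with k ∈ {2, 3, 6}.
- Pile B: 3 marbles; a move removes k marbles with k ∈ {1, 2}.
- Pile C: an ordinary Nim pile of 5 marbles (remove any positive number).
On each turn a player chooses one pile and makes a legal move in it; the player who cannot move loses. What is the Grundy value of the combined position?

7

For pile A, compute g(0), g(1), … with moves {2, 3, 6}:
g(0) = mex{} = 0
g(1) = mex{} = 0
g(2) = mex{0} = 1
g(3) = mex{0} = 1
g(4) = mex{0,1} = 2
g(5) = mex{1} = 0
g(6) = mex{0,1,2} = 3
g(7) = mex{0,2} = 1
g(8) = mex{0,1,3} = 2
So g(8) = 2.
Build the Grundy sequence for pile B with g(k) = mex{g(k−s) : s ∈ {1, 2}, s ≤ k}:
g(0) = mex{} = 0
g(1) = mex{0} = 1
g(2) = mex{0,1} = 2
g(3) = mex{1,2} = 0
So g(3) = 0.
Pile C is a plain Nim pile of size 5, so its Grundy value is 5.
The value of a disjunctive sum is the nim-sum of the parts.
Combined value = 2 XOR 0 XOR 5 = 7.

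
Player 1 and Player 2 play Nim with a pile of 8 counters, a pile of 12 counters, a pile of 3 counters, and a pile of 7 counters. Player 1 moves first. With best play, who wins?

Compute the nim-sum pairwise:
8 XOR 12 = 4
4 XOR 3 = 7
7 XOR 7 = 0
The nim-sum is 0, so this is a P-position: the player to move is in a losing position under optimal play; Player 1 is about to move from it and so loses — Player 2 wins.

Player 2 wins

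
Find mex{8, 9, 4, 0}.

1

0 is in the set but 1 is not, so the mex is 1.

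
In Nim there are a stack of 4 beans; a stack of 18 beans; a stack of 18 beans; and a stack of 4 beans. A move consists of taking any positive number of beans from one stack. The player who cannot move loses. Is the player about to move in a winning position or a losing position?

Losing position

Nim-sum: 4 ⊕ 18 ⊕ 18 ⊕ 4 = 0.
The nim-sum is 0, so this is a P-position: the player to move is in a losing position under optimal play.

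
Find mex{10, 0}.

0 is in the set but 1 is not, so the mex is 1.

1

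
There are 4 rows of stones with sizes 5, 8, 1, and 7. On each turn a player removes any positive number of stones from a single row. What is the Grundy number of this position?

11

Nim-sum: 5 ^ 8 ^ 1 ^ 7 = 11.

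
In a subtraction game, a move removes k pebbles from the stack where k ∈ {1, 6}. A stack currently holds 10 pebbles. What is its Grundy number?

Compute g(0), g(1), … for moves {1, 6}:
k:     0  1  2  3  4  5  6  7  8  9 10
g(k):  0  1  0  1  0  1  2  0  1  0  1
So g(10) = 1.

1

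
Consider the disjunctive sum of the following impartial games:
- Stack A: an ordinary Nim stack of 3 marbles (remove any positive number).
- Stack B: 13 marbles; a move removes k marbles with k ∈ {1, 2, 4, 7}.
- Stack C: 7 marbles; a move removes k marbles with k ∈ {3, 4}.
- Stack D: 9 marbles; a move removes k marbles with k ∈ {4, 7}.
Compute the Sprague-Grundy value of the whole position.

0

Stack A is a plain Nim stack of size 3, so its Grundy value is 3.
Build the Grundy sequence for stack B with g(k) = mex{g(k−s) : s ∈ {1, 2, 4, 7}, s ≤ k}:
g(0) = mex{} = 0
g(1) = mex{0} = 1
g(2) = mex{0,1} = 2
g(3) = mex{1,2} = 0
g(4) = mex{0,2} = 1
g(5) = mex{0,1} = 2
g(6) = mex{1,2} = 0
g(7) = mex{0,2} = 1
g(8) = mex{0,1} = 2
g(9) = mex{1,2} = 0
g(10) = mex{0,2} = 1
g(11) = mex{0,1} = 2
g(12) = mex{1,2} = 0
g(13) = mex{0,2} = 1
So g(13) = 1.
Grundy values for stack C (subtraction set {3, 4}):
k:     0  1  2  3  4  5  6  7
g(k):  0  0  0  1  1  1  2  0
So g(7) = 0.
Grundy values for stack D (subtraction set {4, 7}):
k:     0  1  2  3  4  5  6  7  8  9
g(k):  0  0  0  0  1  1  1  1  2  2
So g(9) = 2.
The value of a disjunctive sum is the nim-sum of the parts.
Combined value = 3 ⊕ 1 ⊕ 0 ⊕ 2 = 0.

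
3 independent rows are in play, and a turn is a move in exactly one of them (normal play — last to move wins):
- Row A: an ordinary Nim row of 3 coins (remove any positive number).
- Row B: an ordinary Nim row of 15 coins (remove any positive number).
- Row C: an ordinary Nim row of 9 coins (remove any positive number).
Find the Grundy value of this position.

Row A is a plain Nim row of size 3, so its Grundy value is 3.
Row B is a plain Nim row of size 15, so its Grundy value is 15.
Row C is a plain Nim row of size 9, so its Grundy value is 9.
The value of a disjunctive sum is the nim-sum of the parts.
Combined value = 3 XOR 15 XOR 9 = 5.

5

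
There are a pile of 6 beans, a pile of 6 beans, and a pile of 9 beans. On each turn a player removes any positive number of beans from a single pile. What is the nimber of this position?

Compute the nim-sum pairwise:
6 XOR 6 = 0
0 XOR 9 = 9

9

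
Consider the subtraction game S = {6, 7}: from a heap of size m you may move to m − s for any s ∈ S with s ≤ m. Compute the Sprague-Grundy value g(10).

Compute g(0), g(1), … for moves {6, 7}:
k:     0  1  2  3  4  5  6  7  8  9 10
g(k):  0  0  0  0  0  0  1  1  1  1  1
So g(10) = 1.

1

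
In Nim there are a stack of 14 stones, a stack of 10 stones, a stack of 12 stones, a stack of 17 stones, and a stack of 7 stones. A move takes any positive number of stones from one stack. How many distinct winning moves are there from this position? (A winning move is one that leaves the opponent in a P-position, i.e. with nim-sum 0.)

1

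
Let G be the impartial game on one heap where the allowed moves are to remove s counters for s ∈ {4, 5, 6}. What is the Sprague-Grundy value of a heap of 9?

2

Build the Grundy sequence with g(k) = mex{g(k−s) : s ∈ {4, 5, 6}, s ≤ k}:
k:     0  1  2  3  4  5  6  7  8  9
g(k):  0  0  0  0  1  1  1  1  2  2
So g(9) = 2.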